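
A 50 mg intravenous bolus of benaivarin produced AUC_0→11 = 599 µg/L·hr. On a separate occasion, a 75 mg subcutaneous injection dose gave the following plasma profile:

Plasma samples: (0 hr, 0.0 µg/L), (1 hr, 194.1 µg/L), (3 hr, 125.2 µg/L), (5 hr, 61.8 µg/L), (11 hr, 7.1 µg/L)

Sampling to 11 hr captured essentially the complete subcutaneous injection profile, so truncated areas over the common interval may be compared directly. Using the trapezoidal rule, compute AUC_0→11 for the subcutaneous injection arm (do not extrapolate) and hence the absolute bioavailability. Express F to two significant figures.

Trapezoidal AUC_0→11 (subcutaneous injection):
  [0→1]: (0.0+194.1)/2 × 1 = 97.05
  [1→3]: (194.1+125.2)/2 × 2 = 319.3
  [3→5]: (125.2+61.8)/2 × 2 = 187.0
  [5→11]: (61.8+7.1)/2 × 6 = 206.7
  Sum = 810.05 µg/L·hr
F = (AUC_ev/D_ev)/(AUC_iv/D_iv) = (810.05/75)/(599/50) = 10.8007/11.98 = 0.9016

F = 0.90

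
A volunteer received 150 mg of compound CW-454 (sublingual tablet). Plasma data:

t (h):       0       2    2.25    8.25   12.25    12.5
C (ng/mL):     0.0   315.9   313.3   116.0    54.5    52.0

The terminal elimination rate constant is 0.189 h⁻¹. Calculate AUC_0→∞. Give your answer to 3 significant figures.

Trapezoidal AUC_0→12.5:
  [0→2]: (0.0+315.9)/2 × 2 = 315.9
  [2→2.25]: (315.9+313.3)/2 × 0.25 = 78.65
  [2.25→8.25]: (313.3+116.0)/2 × 6 = 1287.9
  [8.25→12.25]: (116.0+54.5)/2 × 4 = 341.0
  [12.25→12.5]: (54.5+52.0)/2 × 0.25 = 13.3125
  Sum = 2036.7625 ng/mL·h
Extrapolated tail: C_last / k_e = 52.0 / 0.189 = 275.132
AUC_0→∞ = 2036.7625 + 275.132 = 2311.8945 ng/mL·h

AUC = 2310 ng/mL·h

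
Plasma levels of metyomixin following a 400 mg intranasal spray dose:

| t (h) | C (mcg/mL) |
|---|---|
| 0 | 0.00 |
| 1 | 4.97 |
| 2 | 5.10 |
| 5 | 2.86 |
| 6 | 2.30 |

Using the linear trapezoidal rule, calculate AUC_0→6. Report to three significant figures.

Trapezoidal AUC_0→6:
  [0→1]: (0.00+4.97)/2 × 1 = 2.485
  [1→2]: (4.97+5.10)/2 × 1 = 5.035
  [2→5]: (5.10+2.86)/2 × 3 = 11.94
  [5→6]: (2.86+2.30)/2 × 1 = 2.58
  Sum = 22.04 mcg/mL·h

AUC = 22.0 mcg/mL·h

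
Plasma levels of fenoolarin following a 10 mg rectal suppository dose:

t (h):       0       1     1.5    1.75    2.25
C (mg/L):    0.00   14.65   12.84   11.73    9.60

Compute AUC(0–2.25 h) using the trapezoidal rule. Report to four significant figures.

Trapezoidal AUC_0→2.25:
  [0→1]: (0.00+14.65)/2 × 1 = 7.325
  [1→1.5]: (14.65+12.84)/2 × 0.5 = 6.8725
  [1.5→1.75]: (12.84+11.73)/2 × 0.25 = 3.07125
  [1.75→2.25]: (11.73+9.60)/2 × 0.5 = 5.3325
  Sum = 22.60125 mg/L·h

AUC = 22.60 mg/L·h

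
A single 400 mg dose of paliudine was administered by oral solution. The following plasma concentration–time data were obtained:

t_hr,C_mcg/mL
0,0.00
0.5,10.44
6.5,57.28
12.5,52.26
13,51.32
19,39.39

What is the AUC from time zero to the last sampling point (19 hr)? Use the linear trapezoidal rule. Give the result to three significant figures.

AUC = 832 mcg/mL·hr

Trapezoidal AUC_0→19:
  [0→0.5]: (0.00+10.44)/2 × 0.5 = 2.61
  [0.5→6.5]: (10.44+57.28)/2 × 6 = 203.16
  [6.5→12.5]: (57.28+52.26)/2 × 6 = 328.62
  [12.5→13]: (52.26+51.32)/2 × 0.5 = 25.895
  [13→19]: (51.32+39.39)/2 × 6 = 272.13
  Sum = 832.415 mcg/mL·hr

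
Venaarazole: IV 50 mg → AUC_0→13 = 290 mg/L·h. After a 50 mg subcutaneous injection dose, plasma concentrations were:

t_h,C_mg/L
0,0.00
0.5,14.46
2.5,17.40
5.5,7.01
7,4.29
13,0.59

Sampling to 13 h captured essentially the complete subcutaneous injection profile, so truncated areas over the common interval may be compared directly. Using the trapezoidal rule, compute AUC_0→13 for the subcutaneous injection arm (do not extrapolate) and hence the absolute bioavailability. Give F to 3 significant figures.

F = 0.328

Trapezoidal AUC_0→13 (subcutaneous injection):
  [0→0.5]: (0.00+14.46)/2 × 0.5 = 3.615
  [0.5→2.5]: (14.46+17.40)/2 × 2 = 31.86
  [2.5→5.5]: (17.40+7.01)/2 × 3 = 36.615
  [5.5→7]: (7.01+4.29)/2 × 1.5 = 8.475
  [7→13]: (4.29+0.59)/2 × 6 = 14.64
  Sum = 95.205 mg/L·h
F = (AUC_ev/D_ev)/(AUC_iv/D_iv) = (95.205/50)/(290/50) = 1.9041/5.8 = 0.3283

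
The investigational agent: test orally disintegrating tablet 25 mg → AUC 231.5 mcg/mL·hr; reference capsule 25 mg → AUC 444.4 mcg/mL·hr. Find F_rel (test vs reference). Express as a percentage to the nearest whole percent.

F_rel = (AUC_test/D_test) / (AUC_ref/D_ref)
      = (231.5/25) / (444.4/25)
      = 9.26 / 17.776 = 0.5209 = 52.09%

F_rel = 52%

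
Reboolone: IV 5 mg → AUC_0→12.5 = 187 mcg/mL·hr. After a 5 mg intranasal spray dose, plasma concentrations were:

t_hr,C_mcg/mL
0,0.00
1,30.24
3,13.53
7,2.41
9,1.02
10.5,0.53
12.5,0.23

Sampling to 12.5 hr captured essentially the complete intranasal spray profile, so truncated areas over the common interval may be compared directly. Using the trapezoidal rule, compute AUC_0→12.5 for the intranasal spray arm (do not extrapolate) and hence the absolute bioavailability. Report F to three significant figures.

Trapezoidal AUC_0→12.5 (intranasal spray):
  [0→1]: (0.00+30.24)/2 × 1 = 15.12
  [1→3]: (30.24+13.53)/2 × 2 = 43.77
  [3→7]: (13.53+2.41)/2 × 4 = 31.88
  [7→9]: (2.41+1.02)/2 × 2 = 3.43
  [9→10.5]: (1.02+0.53)/2 × 1.5 = 1.1625
  [10.5→12.5]: (0.53+0.23)/2 × 2 = 0.76
  Sum = 96.1225 mcg/mL·hr
F = (AUC_ev/D_ev)/(AUC_iv/D_iv) = (96.1225/5)/(187/5) = 19.2245/37.4 = 0.5140

F = 0.514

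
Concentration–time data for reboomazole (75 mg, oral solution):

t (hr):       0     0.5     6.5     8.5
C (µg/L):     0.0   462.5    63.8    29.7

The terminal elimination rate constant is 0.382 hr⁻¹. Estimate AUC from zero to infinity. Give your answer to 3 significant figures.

AUC = 1870 µg/L·hr

Trapezoidal AUC_0→8.5:
  [0→0.5]: (0.0+462.5)/2 × 0.5 = 115.625
  [0.5→6.5]: (462.5+63.8)/2 × 6 = 1578.9
  [6.5→8.5]: (63.8+29.7)/2 × 2 = 93.5
  Sum = 1788.025 µg/L·hr
Extrapolated tail: C_last / k_e = 29.7 / 0.382 = 77.749
AUC_0→∞ = 1788.025 + 77.749 = 1865.774 µg/L·hr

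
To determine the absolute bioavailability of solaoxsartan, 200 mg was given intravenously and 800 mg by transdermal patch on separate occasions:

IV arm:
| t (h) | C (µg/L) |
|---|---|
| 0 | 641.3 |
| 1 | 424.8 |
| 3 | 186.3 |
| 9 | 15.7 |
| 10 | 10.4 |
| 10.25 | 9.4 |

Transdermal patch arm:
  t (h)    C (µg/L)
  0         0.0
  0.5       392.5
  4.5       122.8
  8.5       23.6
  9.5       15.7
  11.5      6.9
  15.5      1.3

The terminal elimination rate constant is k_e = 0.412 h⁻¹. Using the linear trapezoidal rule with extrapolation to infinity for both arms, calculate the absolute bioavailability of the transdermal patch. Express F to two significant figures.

Trapezoidal AUC_0→10.25 (IV):
  [0→1]: (641.3+424.8)/2 × 1 = 533.05
  [1→3]: (424.8+186.3)/2 × 2 = 611.1
  [3→9]: (186.3+15.7)/2 × 6 = 606.0
  [9→10]: (15.7+10.4)/2 × 1 = 13.05
  [10→10.25]: (10.4+9.4)/2 × 0.25 = 2.475
  Sum = 1765.675 µg/L·h
IV tail: 9.4/0.412 = 22.816; AUC_iv,0→∞ = 1765.675 + 22.816 = 1788.491 µg/L·h
Trapezoidal AUC_0→15.5 (transdermal patch):
  [0→0.5]: (0.0+392.5)/2 × 0.5 = 98.125
  [0.5→4.5]: (392.5+122.8)/2 × 4 = 1030.6
  [4.5→8.5]: (122.8+23.6)/2 × 4 = 292.8
  [8.5→9.5]: (23.6+15.7)/2 × 1 = 19.65
  [9.5→11.5]: (15.7+6.9)/2 × 2 = 22.6
  [11.5→15.5]: (6.9+1.3)/2 × 4 = 16.4
  Sum = 1480.175 µg/L·h
transdermal patch tail: 1.3/0.412 = 3.155; AUC_ev,0→∞ = 1480.175 + 3.155 = 1483.33 µg/L·h
F = (AUC_ev/D_ev)/(AUC_iv/D_iv) = (1483.33/800)/(1788.491/200) = 1.8541625/8.942455 = 0.2073

F = 0.21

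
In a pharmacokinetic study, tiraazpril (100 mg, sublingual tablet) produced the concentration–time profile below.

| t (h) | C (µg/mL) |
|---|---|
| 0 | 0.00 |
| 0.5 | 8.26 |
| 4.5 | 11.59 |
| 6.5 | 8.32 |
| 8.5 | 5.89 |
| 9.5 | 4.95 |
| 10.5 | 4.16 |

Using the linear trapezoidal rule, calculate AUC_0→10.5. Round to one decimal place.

Trapezoidal AUC_0→10.5:
  [0→0.5]: (0.00+8.26)/2 × 0.5 = 2.065
  [0.5→4.5]: (8.26+11.59)/2 × 4 = 39.7
  [4.5→6.5]: (11.59+8.32)/2 × 2 = 19.91
  [6.5→8.5]: (8.32+5.89)/2 × 2 = 14.21
  [8.5→9.5]: (5.89+4.95)/2 × 1 = 5.42
  [9.5→10.5]: (4.95+4.16)/2 × 1 = 4.555
  Sum = 85.86 µg/mL·h

AUC = 85.9 µg/mL·h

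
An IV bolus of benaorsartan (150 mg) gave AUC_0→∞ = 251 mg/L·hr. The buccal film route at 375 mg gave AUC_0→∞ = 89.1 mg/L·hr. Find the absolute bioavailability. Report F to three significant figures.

F = (AUC_ev / D_ev) / (AUC_iv / D_iv)
  = (89.1/375) / (251/150)
  = 0.2376 / 1.67333 = 0.1420

F = 0.142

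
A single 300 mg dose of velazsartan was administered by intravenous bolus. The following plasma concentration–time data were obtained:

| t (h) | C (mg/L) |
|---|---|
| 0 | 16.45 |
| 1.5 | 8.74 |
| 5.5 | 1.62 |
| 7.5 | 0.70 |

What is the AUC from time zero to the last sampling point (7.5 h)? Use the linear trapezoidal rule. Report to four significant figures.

Trapezoidal AUC_0→7.5:
  [0→1.5]: (16.45+8.74)/2 × 1.5 = 18.8925
  [1.5→5.5]: (8.74+1.62)/2 × 4 = 20.72
  [5.5→7.5]: (1.62+0.70)/2 × 2 = 2.32
  Sum = 41.9325 mg/L·h

AUC = 41.93 mg/L·h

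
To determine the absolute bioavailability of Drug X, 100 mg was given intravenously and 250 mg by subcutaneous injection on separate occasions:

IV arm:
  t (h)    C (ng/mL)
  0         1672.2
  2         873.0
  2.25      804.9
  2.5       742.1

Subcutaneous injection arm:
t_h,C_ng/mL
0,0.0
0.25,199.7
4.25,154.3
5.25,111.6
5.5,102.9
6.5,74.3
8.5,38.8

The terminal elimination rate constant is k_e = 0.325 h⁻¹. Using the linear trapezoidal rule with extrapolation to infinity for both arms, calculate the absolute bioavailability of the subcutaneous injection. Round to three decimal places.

Trapezoidal AUC_0→2.5 (IV):
  [0→2]: (1672.2+873.0)/2 × 2 = 2545.2
  [2→2.25]: (873.0+804.9)/2 × 0.25 = 209.7375
  [2.25→2.5]: (804.9+742.1)/2 × 0.25 = 193.375
  Sum = 2948.3125 ng/mL·h
IV tail: 742.1/0.325 = 2283.385; AUC_iv,0→∞ = 2948.3125 + 2283.385 = 5231.6975 ng/mL·h
Trapezoidal AUC_0→8.5 (subcutaneous injection):
  [0→0.25]: (0.0+199.7)/2 × 0.25 = 24.9625
  [0.25→4.25]: (199.7+154.3)/2 × 4 = 708.0
  [4.25→5.25]: (154.3+111.6)/2 × 1 = 132.95
  [5.25→5.5]: (111.6+102.9)/2 × 0.25 = 26.8125
  [5.5→6.5]: (102.9+74.3)/2 × 1 = 88.6
  [6.5→8.5]: (74.3+38.8)/2 × 2 = 113.1
  Sum = 1094.425 ng/mL·h
subcutaneous injection tail: 38.8/0.325 = 119.385; AUC_ev,0→∞ = 1094.425 + 119.385 = 1213.81 ng/mL·h
F = (AUC_ev/D_ev)/(AUC_iv/D_iv) = (1213.81/250)/(5231.6975/100) = 4.85524/52.316975 = 0.0928

F = 0.093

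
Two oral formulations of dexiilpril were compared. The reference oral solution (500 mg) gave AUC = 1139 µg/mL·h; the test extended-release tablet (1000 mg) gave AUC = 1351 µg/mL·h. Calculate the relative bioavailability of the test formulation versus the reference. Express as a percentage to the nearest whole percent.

F_rel = 59%

F_rel = (AUC_test/D_test) / (AUC_ref/D_ref)
      = (1351/1000) / (1139/500)
      = 1.351 / 2.278 = 0.5931 = 59.31%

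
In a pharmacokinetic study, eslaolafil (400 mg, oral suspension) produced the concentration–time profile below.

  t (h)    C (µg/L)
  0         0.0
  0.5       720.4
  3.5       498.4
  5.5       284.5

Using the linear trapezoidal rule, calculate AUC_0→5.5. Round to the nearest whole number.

AUC = 2791 µg/L·h

Trapezoidal AUC_0→5.5:
  [0→0.5]: (0.0+720.4)/2 × 0.5 = 180.1
  [0.5→3.5]: (720.4+498.4)/2 × 3 = 1828.2
  [3.5→5.5]: (498.4+284.5)/2 × 2 = 782.9
  Sum = 2791.2 µg/L·h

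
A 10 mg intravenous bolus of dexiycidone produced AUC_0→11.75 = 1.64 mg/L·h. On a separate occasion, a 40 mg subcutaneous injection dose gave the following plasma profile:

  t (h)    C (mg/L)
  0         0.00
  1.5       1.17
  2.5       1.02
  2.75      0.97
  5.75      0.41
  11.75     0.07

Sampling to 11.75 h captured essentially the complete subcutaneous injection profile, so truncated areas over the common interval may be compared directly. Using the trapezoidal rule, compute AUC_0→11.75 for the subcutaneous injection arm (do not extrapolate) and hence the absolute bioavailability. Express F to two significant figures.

Trapezoidal AUC_0→11.75 (subcutaneous injection):
  [0→1.5]: (0.00+1.17)/2 × 1.5 = 0.8775
  [1.5→2.5]: (1.17+1.02)/2 × 1 = 1.095
  [2.5→2.75]: (1.02+0.97)/2 × 0.25 = 0.24875
  [2.75→5.75]: (0.97+0.41)/2 × 3 = 2.07
  [5.75→11.75]: (0.41+0.07)/2 × 6 = 1.44
  Sum = 5.73125 mg/L·h
F = (AUC_ev/D_ev)/(AUC_iv/D_iv) = (5.73125/40)/(1.64/10) = 0.14328125/0.164 = 0.8737

F = 0.87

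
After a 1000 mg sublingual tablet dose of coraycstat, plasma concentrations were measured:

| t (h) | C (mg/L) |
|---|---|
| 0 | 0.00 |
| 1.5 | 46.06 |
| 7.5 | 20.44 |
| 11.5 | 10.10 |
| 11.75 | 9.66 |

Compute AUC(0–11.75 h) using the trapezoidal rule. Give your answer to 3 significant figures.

Trapezoidal AUC_0→11.75:
  [0→1.5]: (0.00+46.06)/2 × 1.5 = 34.545
  [1.5→7.5]: (46.06+20.44)/2 × 6 = 199.5
  [7.5→11.5]: (20.44+10.10)/2 × 4 = 61.08
  [11.5→11.75]: (10.10+9.66)/2 × 0.25 = 2.47
  Sum = 297.595 mg/L·h

AUC = 298 mg/L·h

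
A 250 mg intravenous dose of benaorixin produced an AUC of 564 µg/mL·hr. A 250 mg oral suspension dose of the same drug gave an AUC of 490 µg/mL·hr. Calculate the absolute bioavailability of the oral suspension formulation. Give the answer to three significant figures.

F = 0.869

F = (AUC_ev / D_ev) / (AUC_iv / D_iv)
  = (490/250) / (564/250)
  = 1.96 / 2.256 = 0.8688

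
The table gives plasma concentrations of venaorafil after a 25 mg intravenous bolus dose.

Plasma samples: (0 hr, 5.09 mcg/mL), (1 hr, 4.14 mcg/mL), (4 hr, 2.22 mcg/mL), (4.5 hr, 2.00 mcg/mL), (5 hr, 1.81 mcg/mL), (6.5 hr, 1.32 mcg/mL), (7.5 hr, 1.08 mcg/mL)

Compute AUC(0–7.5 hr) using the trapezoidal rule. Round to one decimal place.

AUC = 19.7 mcg/mL·hr

Trapezoidal AUC_0→7.5:
  [0→1]: (5.09+4.14)/2 × 1 = 4.615
  [1→4]: (4.14+2.22)/2 × 3 = 9.54
  [4→4.5]: (2.22+2.00)/2 × 0.5 = 1.055
  [4.5→5]: (2.00+1.81)/2 × 0.5 = 0.9525
  [5→6.5]: (1.81+1.32)/2 × 1.5 = 2.3475
  [6.5→7.5]: (1.32+1.08)/2 × 1 = 1.2
  Sum = 19.71 mcg/mL·hr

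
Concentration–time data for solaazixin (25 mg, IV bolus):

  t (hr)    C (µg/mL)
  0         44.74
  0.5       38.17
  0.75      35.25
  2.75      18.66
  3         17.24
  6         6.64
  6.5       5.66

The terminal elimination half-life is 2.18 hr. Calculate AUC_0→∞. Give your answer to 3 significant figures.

AUC = 145 µg/mL·hr

Trapezoidal AUC_0→6.5:
  [0→0.5]: (44.74+38.17)/2 × 0.5 = 20.7275
  [0.5→0.75]: (38.17+35.25)/2 × 0.25 = 9.1775
  [0.75→2.75]: (35.25+18.66)/2 × 2 = 53.91
  [2.75→3]: (18.66+17.24)/2 × 0.25 = 4.4875
  [3→6]: (17.24+6.64)/2 × 3 = 35.82
  [6→6.5]: (6.64+5.66)/2 × 0.5 = 3.075
  Sum = 127.1975 µg/mL·hr
k_e = ln2 / t½ = 0.693147 / 2.18 = 0.3180 hr^-1
Extrapolated tail: C_last / k_e = 5.66 / 0.318 = 17.799
AUC_0→∞ = 127.1975 + 17.799 = 144.9965 µg/mL·hr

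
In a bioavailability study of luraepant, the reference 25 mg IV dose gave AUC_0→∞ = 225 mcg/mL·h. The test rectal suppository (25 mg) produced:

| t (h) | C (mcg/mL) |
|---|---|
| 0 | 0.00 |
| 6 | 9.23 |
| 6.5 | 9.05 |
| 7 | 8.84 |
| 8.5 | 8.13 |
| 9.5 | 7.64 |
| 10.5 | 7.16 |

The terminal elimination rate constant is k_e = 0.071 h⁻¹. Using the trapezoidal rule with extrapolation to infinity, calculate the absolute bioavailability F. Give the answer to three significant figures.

F = 0.736

Trapezoidal AUC_0→10.5 (rectal suppository):
  [0→6]: (0.00+9.23)/2 × 6 = 27.69
  [6→6.5]: (9.23+9.05)/2 × 0.5 = 4.57
  [6.5→7]: (9.05+8.84)/2 × 0.5 = 4.4725
  [7→8.5]: (8.84+8.13)/2 × 1.5 = 12.7275
  [8.5→9.5]: (8.13+7.64)/2 × 1 = 7.885
  [9.5→10.5]: (7.64+7.16)/2 × 1 = 7.4
  Sum = 64.745 mcg/mL·h
Tail: C_last/k_e = 7.16/0.071 = 100.845
AUC_0→∞ (rectal suppository) = 64.745 + 100.845 = 165.59 mcg/mL·h
F = (AUC_ev/D_ev)/(AUC_iv/D_iv) = (165.59/25)/(225/25) = 6.6236/9 = 0.7360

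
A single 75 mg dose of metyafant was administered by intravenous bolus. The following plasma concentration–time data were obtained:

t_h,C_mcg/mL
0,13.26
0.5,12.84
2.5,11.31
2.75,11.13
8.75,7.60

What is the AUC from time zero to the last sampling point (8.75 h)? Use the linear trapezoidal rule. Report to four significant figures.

Trapezoidal AUC_0→8.75:
  [0→0.5]: (13.26+12.84)/2 × 0.5 = 6.525
  [0.5→2.5]: (12.84+11.31)/2 × 2 = 24.15
  [2.5→2.75]: (11.31+11.13)/2 × 0.25 = 2.805
  [2.75→8.75]: (11.13+7.60)/2 × 6 = 56.19
  Sum = 89.67 mcg/mL·h

AUC = 89.67 mcg/mL·h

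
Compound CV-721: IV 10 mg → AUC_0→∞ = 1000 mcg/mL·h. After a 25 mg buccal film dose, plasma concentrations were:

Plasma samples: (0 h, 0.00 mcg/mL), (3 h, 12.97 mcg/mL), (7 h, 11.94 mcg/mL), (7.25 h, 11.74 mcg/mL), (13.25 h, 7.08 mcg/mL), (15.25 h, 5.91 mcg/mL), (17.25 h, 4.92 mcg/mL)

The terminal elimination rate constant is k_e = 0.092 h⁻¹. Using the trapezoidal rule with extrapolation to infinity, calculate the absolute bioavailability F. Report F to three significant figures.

Trapezoidal AUC_0→17.25 (buccal film):
  [0→3]: (0.00+12.97)/2 × 3 = 19.455
  [3→7]: (12.97+11.94)/2 × 4 = 49.82
  [7→7.25]: (11.94+11.74)/2 × 0.25 = 2.96
  [7.25→13.25]: (11.74+7.08)/2 × 6 = 56.46
  [13.25→15.25]: (7.08+5.91)/2 × 2 = 12.99
  [15.25→17.25]: (5.91+4.92)/2 × 2 = 10.83
  Sum = 152.515 mcg/mL·h
Tail: C_last/k_e = 4.92/0.092 = 53.478
AUC_0→∞ (buccal film) = 152.515 + 53.478 = 205.993 mcg/mL·h
F = (AUC_ev/D_ev)/(AUC_iv/D_iv) = (205.993/25)/(1000/10) = 8.23972/100 = 0.0824

F = 0.0824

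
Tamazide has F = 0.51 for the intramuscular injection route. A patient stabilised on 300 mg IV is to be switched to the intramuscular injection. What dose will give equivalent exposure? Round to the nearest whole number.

For equal systemic exposure: F × D_ev = D_iv
D_ev = D_iv / F = 300 / 0.51 = 588.235 mg

D_intramuscular = 588 mg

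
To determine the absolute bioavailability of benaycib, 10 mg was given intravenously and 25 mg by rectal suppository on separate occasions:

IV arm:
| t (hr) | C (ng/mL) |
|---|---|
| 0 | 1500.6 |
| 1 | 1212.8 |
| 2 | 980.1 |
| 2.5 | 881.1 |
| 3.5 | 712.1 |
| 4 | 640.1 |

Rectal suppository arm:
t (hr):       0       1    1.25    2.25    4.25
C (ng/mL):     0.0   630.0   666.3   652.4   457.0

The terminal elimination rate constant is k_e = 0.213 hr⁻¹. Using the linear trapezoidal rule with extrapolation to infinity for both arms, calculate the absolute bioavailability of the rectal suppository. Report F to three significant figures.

Trapezoidal AUC_0→4 (IV):
  [0→1]: (1500.6+1212.8)/2 × 1 = 1356.7
  [1→2]: (1212.8+980.1)/2 × 1 = 1096.45
  [2→2.5]: (980.1+881.1)/2 × 0.5 = 465.3
  [2.5→3.5]: (881.1+712.1)/2 × 1 = 796.6
  [3.5→4]: (712.1+640.1)/2 × 0.5 = 338.05
  Sum = 4053.1 ng/mL·hr
IV tail: 640.1/0.213 = 3005.164; AUC_iv,0→∞ = 4053.1 + 3005.164 = 7058.264 ng/mL·hr
Trapezoidal AUC_0→4.25 (rectal suppository):
  [0→1]: (0.0+630.0)/2 × 1 = 315.0
  [1→1.25]: (630.0+666.3)/2 × 0.25 = 162.0375
  [1.25→2.25]: (666.3+652.4)/2 × 1 = 659.35
  [2.25→4.25]: (652.4+457.0)/2 × 2 = 1109.4
  Sum = 2245.7875 ng/mL·hr
rectal suppository tail: 457.0/0.213 = 2145.540; AUC_ev,0→∞ = 2245.7875 + 2145.540 = 4391.3275 ng/mL·hr
F = (AUC_ev/D_ev)/(AUC_iv/D_iv) = (4391.3275/25)/(7058.264/10) = 175.6531/705.8264 = 0.2489

F = 0.249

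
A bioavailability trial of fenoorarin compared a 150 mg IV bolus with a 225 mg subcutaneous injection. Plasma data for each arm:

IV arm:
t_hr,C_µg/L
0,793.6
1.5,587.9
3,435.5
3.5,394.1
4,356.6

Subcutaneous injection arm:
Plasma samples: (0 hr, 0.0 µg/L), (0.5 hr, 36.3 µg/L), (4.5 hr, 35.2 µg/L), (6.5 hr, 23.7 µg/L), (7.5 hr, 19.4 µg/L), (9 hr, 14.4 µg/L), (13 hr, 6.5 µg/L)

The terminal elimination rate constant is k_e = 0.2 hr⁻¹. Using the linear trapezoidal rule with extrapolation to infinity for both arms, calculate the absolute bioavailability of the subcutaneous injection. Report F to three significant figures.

F = 0.0556

Trapezoidal AUC_0→4 (IV):
  [0→1.5]: (793.6+587.9)/2 × 1.5 = 1036.125
  [1.5→3]: (587.9+435.5)/2 × 1.5 = 767.55
  [3→3.5]: (435.5+394.1)/2 × 0.5 = 207.4
  [3.5→4]: (394.1+356.6)/2 × 0.5 = 187.675
  Sum = 2198.75 µg/L·hr
IV tail: 356.6/0.2 = 1783.000; AUC_iv,0→∞ = 2198.75 + 1783.000 = 3981.75 µg/L·hr
Trapezoidal AUC_0→13 (subcutaneous injection):
  [0→0.5]: (0.0+36.3)/2 × 0.5 = 9.075
  [0.5→4.5]: (36.3+35.2)/2 × 4 = 143.0
  [4.5→6.5]: (35.2+23.7)/2 × 2 = 58.9
  [6.5→7.5]: (23.7+19.4)/2 × 1 = 21.55
  [7.5→9]: (19.4+14.4)/2 × 1.5 = 25.35
  [9→13]: (14.4+6.5)/2 × 4 = 41.8
  Sum = 299.675 µg/L·hr
subcutaneous injection tail: 6.5/0.2 = 32.500; AUC_ev,0→∞ = 299.675 + 32.500 = 332.175 µg/L·hr
F = (AUC_ev/D_ev)/(AUC_iv/D_iv) = (332.175/225)/(3981.75/150) = 1.47633/26.545 = 0.0556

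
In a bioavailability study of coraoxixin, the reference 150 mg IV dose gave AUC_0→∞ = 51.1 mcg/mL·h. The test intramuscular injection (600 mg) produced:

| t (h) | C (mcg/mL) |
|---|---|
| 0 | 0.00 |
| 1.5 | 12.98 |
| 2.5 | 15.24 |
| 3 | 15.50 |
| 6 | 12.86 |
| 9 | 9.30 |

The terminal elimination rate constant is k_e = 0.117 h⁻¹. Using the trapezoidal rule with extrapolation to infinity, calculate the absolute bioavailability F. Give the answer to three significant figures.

Trapezoidal AUC_0→9 (intramuscular injection):
  [0→1.5]: (0.00+12.98)/2 × 1.5 = 9.735
  [1.5→2.5]: (12.98+15.24)/2 × 1 = 14.11
  [2.5→3]: (15.24+15.50)/2 × 0.5 = 7.685
  [3→6]: (15.50+12.86)/2 × 3 = 42.54
  [6→9]: (12.86+9.30)/2 × 3 = 33.24
  Sum = 107.31 mcg/mL·h
Tail: C_last/k_e = 9.30/0.117 = 79.487
AUC_0→∞ (intramuscular injection) = 107.31 + 79.487 = 186.797 mcg/mL·h
F = (AUC_ev/D_ev)/(AUC_iv/D_iv) = (186.797/600)/(51.1/150) = 0.311328/0.340667 = 0.9139

F = 0.914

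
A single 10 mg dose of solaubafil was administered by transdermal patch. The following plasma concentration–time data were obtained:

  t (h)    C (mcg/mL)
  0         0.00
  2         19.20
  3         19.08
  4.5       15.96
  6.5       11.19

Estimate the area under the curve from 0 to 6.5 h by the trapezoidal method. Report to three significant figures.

AUC = 91.8 mcg/mL·h

Trapezoidal AUC_0→6.5:
  [0→2]: (0.00+19.20)/2 × 2 = 19.2
  [2→3]: (19.20+19.08)/2 × 1 = 19.14
  [3→4.5]: (19.08+15.96)/2 × 1.5 = 26.28
  [4.5→6.5]: (15.96+11.19)/2 × 2 = 27.15
  Sum = 91.77 mcg/mL·h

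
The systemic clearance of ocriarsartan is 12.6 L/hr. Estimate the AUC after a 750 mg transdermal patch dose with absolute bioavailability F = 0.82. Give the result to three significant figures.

AUC_0→∞ = F × Dose / CL
        = 0.82 × 750 / 12.6 = 48.8095 mg/L·hr

AUC = 48.8 mg/L·hr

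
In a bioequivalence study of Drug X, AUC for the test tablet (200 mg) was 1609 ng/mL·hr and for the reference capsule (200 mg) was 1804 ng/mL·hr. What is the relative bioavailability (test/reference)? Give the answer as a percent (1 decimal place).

F_rel = (AUC_test/D_test) / (AUC_ref/D_ref)
      = (1609/200) / (1804/200)
      = 8.045 / 9.02 = 0.8919 = 89.19%

F_rel = 89.2%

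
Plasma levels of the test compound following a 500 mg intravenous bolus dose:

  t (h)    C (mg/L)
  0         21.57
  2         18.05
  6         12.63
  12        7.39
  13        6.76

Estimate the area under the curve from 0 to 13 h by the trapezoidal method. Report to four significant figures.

AUC = 168.1 mg/L·h

Trapezoidal AUC_0→13:
  [0→2]: (21.57+18.05)/2 × 2 = 39.62
  [2→6]: (18.05+12.63)/2 × 4 = 61.36
  [6→12]: (12.63+7.39)/2 × 6 = 60.06
  [12→13]: (7.39+6.76)/2 × 1 = 7.075
  Sum = 168.115 mg/L·h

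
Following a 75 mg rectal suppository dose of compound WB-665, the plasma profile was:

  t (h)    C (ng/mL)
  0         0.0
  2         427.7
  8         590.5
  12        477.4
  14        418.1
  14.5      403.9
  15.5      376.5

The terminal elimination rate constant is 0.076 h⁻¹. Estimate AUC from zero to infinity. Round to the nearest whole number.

Trapezoidal AUC_0→15.5:
  [0→2]: (0.0+427.7)/2 × 2 = 427.7
  [2→8]: (427.7+590.5)/2 × 6 = 3054.6
  [8→12]: (590.5+477.4)/2 × 4 = 2135.8
  [12→14]: (477.4+418.1)/2 × 2 = 895.5
  [14→14.5]: (418.1+403.9)/2 × 0.5 = 205.5
  [14.5→15.5]: (403.9+376.5)/2 × 1 = 390.2
  Sum = 7109.3 ng/mL·h
Extrapolated tail: C_last / k_e = 376.5 / 0.076 = 4953.947
AUC_0→∞ = 7109.3 + 4953.947 = 12063.247 ng/mL·h

AUC = 12063 ng/mL·h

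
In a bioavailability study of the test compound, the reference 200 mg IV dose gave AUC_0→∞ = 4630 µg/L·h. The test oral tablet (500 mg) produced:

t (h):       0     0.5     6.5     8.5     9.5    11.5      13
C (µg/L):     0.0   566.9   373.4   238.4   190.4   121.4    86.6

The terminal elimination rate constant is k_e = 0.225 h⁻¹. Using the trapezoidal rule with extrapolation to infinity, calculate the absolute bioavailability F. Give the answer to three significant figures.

Trapezoidal AUC_0→13 (oral tablet):
  [0→0.5]: (0.0+566.9)/2 × 0.5 = 141.725
  [0.5→6.5]: (566.9+373.4)/2 × 6 = 2820.9
  [6.5→8.5]: (373.4+238.4)/2 × 2 = 611.8
  [8.5→9.5]: (238.4+190.4)/2 × 1 = 214.4
  [9.5→11.5]: (190.4+121.4)/2 × 2 = 311.8
  [11.5→13]: (121.4+86.6)/2 × 1.5 = 156.0
  Sum = 4256.625 µg/L·h
Tail: C_last/k_e = 86.6/0.225 = 384.889
AUC_0→∞ (oral tablet) = 4256.625 + 384.889 = 4641.514 µg/L·h
F = (AUC_ev/D_ev)/(AUC_iv/D_iv) = (4641.514/500)/(4630/200) = 9.283028/23.15 = 0.4010

F = 0.401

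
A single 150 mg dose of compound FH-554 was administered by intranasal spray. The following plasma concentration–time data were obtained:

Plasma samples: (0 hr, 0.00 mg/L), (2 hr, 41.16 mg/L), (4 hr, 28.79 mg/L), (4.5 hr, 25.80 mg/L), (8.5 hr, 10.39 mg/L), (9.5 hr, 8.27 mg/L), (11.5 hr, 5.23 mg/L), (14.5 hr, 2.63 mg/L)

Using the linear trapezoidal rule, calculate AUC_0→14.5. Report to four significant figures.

Trapezoidal AUC_0→14.5:
  [0→2]: (0.00+41.16)/2 × 2 = 41.16
  [2→4]: (41.16+28.79)/2 × 2 = 69.95
  [4→4.5]: (28.79+25.80)/2 × 0.5 = 13.6475
  [4.5→8.5]: (25.80+10.39)/2 × 4 = 72.38
  [8.5→9.5]: (10.39+8.27)/2 × 1 = 9.33
  [9.5→11.5]: (8.27+5.23)/2 × 2 = 13.5
  [11.5→14.5]: (5.23+2.63)/2 × 3 = 11.79
  Sum = 231.7575 mg/L·hr

AUC = 231.8 mg/L·hr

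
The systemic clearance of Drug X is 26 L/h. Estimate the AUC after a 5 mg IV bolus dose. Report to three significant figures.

AUC = 0.192 mg/L·h

AUC_0→∞ = Dose_iv / CL
        = 5 / 26 = 0.192308 mg/L·h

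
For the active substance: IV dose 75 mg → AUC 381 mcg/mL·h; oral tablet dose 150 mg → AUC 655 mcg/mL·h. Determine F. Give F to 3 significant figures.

F = 0.860

F = (AUC_ev / D_ev) / (AUC_iv / D_iv)
  = (655/150) / (381/75)
  = 4.36667 / 5.08 = 0.8596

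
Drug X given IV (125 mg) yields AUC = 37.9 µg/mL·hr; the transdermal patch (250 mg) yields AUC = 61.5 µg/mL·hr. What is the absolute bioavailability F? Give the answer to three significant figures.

F = 0.811

F = (AUC_ev / D_ev) / (AUC_iv / D_iv)
  = (61.5/250) / (37.9/125)
  = 0.246 / 0.3032 = 0.8113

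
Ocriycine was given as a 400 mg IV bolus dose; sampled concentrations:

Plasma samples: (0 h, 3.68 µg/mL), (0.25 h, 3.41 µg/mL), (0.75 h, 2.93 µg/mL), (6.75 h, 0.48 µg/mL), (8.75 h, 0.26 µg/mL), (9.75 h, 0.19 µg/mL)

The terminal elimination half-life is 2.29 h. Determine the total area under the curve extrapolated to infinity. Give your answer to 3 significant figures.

AUC = 14.3 µg/mL·h

Trapezoidal AUC_0→9.75:
  [0→0.25]: (3.68+3.41)/2 × 0.25 = 0.88625
  [0.25→0.75]: (3.41+2.93)/2 × 0.5 = 1.585
  [0.75→6.75]: (2.93+0.48)/2 × 6 = 10.23
  [6.75→8.75]: (0.48+0.26)/2 × 2 = 0.74
  [8.75→9.75]: (0.26+0.19)/2 × 1 = 0.225
  Sum = 13.66625 µg/mL·h
k_e = ln2 / t½ = 0.693147 / 2.29 = 0.3027 h^-1
Extrapolated tail: C_last / k_e = 0.19 / 0.3027 = 0.628
AUC_0→∞ = 13.66625 + 0.628 = 14.29425 µg/mL·h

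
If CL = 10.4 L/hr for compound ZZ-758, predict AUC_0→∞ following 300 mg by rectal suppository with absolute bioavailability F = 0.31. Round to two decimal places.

AUC = 8.94 mg/L·hr

AUC_0→∞ = F × Dose / CL
        = 0.31 × 300 / 10.4 = 8.94231 mg/L·hr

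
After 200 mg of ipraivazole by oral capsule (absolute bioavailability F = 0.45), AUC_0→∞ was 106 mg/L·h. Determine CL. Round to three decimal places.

CL = F × Dose / AUC_0→∞
   = 0.45 × 200 / 106 = 0.849057 L/h

CL = 0.849 L/h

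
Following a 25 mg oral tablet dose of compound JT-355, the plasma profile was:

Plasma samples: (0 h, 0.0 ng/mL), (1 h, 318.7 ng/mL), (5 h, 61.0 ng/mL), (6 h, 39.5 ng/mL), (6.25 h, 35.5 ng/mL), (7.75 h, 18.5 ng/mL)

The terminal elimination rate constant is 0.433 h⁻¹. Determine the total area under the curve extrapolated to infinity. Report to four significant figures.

AUC = 1062 ng/mL·h

Trapezoidal AUC_0→7.75:
  [0→1]: (0.0+318.7)/2 × 1 = 159.35
  [1→5]: (318.7+61.0)/2 × 4 = 759.4
  [5→6]: (61.0+39.5)/2 × 1 = 50.25
  [6→6.25]: (39.5+35.5)/2 × 0.25 = 9.375
  [6.25→7.75]: (35.5+18.5)/2 × 1.5 = 40.5
  Sum = 1018.875 ng/mL·h
Extrapolated tail: C_last / k_e = 18.5 / 0.433 = 42.725
AUC_0→∞ = 1018.875 + 42.725 = 1061.6 ng/mL·h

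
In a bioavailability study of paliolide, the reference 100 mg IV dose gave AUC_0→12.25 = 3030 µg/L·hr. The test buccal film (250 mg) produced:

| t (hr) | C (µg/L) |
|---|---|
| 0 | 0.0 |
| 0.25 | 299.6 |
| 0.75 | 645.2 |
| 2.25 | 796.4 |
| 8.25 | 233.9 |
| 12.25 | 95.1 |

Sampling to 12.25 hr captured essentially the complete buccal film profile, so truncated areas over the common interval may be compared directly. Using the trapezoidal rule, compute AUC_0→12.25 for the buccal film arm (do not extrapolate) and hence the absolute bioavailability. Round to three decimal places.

Trapezoidal AUC_0→12.25 (buccal film):
  [0→0.25]: (0.0+299.6)/2 × 0.25 = 37.45
  [0.25→0.75]: (299.6+645.2)/2 × 0.5 = 236.2
  [0.75→2.25]: (645.2+796.4)/2 × 1.5 = 1081.2
  [2.25→8.25]: (796.4+233.9)/2 × 6 = 3090.9
  [8.25→12.25]: (233.9+95.1)/2 × 4 = 658.0
  Sum = 5103.75 µg/L·hr
F = (AUC_ev/D_ev)/(AUC_iv/D_iv) = (5103.75/250)/(3030/100) = 20.415/30.3 = 0.6738

F = 0.674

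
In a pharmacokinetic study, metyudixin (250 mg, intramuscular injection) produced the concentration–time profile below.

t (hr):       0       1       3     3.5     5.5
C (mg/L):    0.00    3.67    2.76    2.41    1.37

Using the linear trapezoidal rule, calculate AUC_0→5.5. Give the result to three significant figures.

AUC = 13.3 mg/L·hr

Trapezoidal AUC_0→5.5:
  [0→1]: (0.00+3.67)/2 × 1 = 1.835
  [1→3]: (3.67+2.76)/2 × 2 = 6.43
  [3→3.5]: (2.76+2.41)/2 × 0.5 = 1.2925
  [3.5→5.5]: (2.41+1.37)/2 × 2 = 3.78
  Sum = 13.3375 mg/L·hr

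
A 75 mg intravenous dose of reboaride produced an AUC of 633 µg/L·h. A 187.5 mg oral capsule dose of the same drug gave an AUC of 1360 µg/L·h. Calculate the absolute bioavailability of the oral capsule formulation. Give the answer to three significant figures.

F = 0.859

F = (AUC_ev / D_ev) / (AUC_iv / D_iv)
  = (1360/187.5) / (633/75)
  = 7.25333 / 8.44 = 0.8594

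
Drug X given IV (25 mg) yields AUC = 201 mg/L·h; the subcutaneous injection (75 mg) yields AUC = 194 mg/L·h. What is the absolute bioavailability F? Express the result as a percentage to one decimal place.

F = 32.2%

F = (AUC_ev / D_ev) / (AUC_iv / D_iv)
  = (194/75) / (201/25)
  = 2.58667 / 8.04 = 0.3217
  = 32.17%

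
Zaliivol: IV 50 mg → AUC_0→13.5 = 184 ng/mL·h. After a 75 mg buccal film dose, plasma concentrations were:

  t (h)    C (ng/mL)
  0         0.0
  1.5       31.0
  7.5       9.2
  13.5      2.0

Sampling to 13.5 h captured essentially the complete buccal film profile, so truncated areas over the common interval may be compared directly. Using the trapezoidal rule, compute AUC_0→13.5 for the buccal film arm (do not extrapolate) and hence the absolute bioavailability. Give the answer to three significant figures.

F = 0.643

Trapezoidal AUC_0→13.5 (buccal film):
  [0→1.5]: (0.0+31.0)/2 × 1.5 = 23.25
  [1.5→7.5]: (31.0+9.2)/2 × 6 = 120.6
  [7.5→13.5]: (9.2+2.0)/2 × 6 = 33.6
  Sum = 177.45 ng/mL·h
F = (AUC_ev/D_ev)/(AUC_iv/D_iv) = (177.45/75)/(184/50) = 2.366/3.68 = 0.6429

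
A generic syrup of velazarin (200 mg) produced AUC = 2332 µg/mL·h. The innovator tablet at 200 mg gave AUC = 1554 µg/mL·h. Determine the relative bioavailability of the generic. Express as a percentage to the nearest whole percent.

F_rel = (AUC_test/D_test) / (AUC_ref/D_ref)
      = (2332/200) / (1554/200)
      = 11.66 / 7.77 = 1.5006 = 150.06%

F_rel = 150%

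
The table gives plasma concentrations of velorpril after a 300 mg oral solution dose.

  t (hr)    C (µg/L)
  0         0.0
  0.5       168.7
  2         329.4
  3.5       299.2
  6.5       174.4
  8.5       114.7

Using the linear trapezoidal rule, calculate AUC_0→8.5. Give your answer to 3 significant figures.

AUC = 1890 µg/L·hr

Trapezoidal AUC_0→8.5:
  [0→0.5]: (0.0+168.7)/2 × 0.5 = 42.175
  [0.5→2]: (168.7+329.4)/2 × 1.5 = 373.575
  [2→3.5]: (329.4+299.2)/2 × 1.5 = 471.45
  [3.5→6.5]: (299.2+174.4)/2 × 3 = 710.4
  [6.5→8.5]: (174.4+114.7)/2 × 2 = 289.1
  Sum = 1886.7 µg/L·hr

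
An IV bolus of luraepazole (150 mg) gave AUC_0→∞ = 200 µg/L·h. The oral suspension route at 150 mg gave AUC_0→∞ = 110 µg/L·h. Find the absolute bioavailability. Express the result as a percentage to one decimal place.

F = (AUC_ev / D_ev) / (AUC_iv / D_iv)
  = (110/150) / (200/150)
  = 0.733333 / 1.33333 = 0.5500
  = 55.00%

F = 55.0%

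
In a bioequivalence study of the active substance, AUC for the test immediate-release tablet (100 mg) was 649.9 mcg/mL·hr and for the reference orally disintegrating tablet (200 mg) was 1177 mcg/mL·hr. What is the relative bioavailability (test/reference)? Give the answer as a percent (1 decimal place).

F_rel = (AUC_test/D_test) / (AUC_ref/D_ref)
      = (649.9/100) / (1177/200)
      = 6.499 / 5.885 = 1.1043 = 110.43%

F_rel = 110.4%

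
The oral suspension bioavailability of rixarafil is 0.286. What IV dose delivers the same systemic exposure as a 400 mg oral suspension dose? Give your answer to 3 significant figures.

Systemic exposure from an extravascular dose = F × D_ev, so the equivalent IV dose is F × D_ev.
D_iv = F × D_ev = 0.286 × 400 = 114.4 mg

D_iv = 114 mg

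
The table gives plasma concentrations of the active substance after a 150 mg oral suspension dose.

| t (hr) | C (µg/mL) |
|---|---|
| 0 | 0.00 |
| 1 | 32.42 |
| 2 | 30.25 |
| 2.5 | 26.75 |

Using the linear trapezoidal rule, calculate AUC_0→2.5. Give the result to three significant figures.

AUC = 61.8 µg/mL·hr

Trapezoidal AUC_0→2.5:
  [0→1]: (0.00+32.42)/2 × 1 = 16.21
  [1→2]: (32.42+30.25)/2 × 1 = 31.335
  [2→2.5]: (30.25+26.75)/2 × 0.5 = 14.25
  Sum = 61.795 µg/mL·hr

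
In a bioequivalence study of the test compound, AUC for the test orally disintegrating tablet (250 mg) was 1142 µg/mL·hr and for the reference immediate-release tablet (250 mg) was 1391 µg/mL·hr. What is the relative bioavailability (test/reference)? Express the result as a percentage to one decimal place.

F_rel = 82.1%

F_rel = (AUC_test/D_test) / (AUC_ref/D_ref)
      = (1142/250) / (1391/250)
      = 4.568 / 5.564 = 0.8210 = 82.10%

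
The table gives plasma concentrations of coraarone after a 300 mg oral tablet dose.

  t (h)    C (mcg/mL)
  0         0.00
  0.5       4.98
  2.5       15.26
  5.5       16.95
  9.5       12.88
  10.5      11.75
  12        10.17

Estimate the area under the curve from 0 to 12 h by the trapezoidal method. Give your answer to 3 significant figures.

Trapezoidal AUC_0→12:
  [0→0.5]: (0.00+4.98)/2 × 0.5 = 1.245
  [0.5→2.5]: (4.98+15.26)/2 × 2 = 20.24
  [2.5→5.5]: (15.26+16.95)/2 × 3 = 48.315
  [5.5→9.5]: (16.95+12.88)/2 × 4 = 59.66
  [9.5→10.5]: (12.88+11.75)/2 × 1 = 12.315
  [10.5→12]: (11.75+10.17)/2 × 1.5 = 16.44
  Sum = 158.215 mcg/mL·h

AUC = 158 mcg/mL·h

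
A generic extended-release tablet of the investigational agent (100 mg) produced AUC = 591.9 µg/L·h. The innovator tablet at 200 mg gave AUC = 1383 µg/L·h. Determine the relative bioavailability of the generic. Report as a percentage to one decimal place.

F_rel = (AUC_test/D_test) / (AUC_ref/D_ref)
      = (591.9/100) / (1383/200)
      = 5.919 / 6.915 = 0.8560 = 85.60%

F_rel = 85.6%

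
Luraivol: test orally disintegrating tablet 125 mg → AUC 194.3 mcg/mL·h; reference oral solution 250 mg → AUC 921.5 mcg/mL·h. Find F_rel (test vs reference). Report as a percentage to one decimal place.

F_rel = 42.2%

F_rel = (AUC_test/D_test) / (AUC_ref/D_ref)
      = (194.3/125) / (921.5/250)
      = 1.5544 / 3.686 = 0.4217 = 42.17%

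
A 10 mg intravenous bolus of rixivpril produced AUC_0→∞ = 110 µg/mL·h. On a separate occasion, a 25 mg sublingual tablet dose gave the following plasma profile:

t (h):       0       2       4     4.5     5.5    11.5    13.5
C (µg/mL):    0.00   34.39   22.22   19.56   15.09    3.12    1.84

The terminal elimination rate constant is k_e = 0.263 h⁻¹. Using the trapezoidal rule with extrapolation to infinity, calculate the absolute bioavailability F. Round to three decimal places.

F = 0.674

Trapezoidal AUC_0→13.5 (sublingual tablet):
  [0→2]: (0.00+34.39)/2 × 2 = 34.39
  [2→4]: (34.39+22.22)/2 × 2 = 56.61
  [4→4.5]: (22.22+19.56)/2 × 0.5 = 10.445
  [4.5→5.5]: (19.56+15.09)/2 × 1 = 17.325
  [5.5→11.5]: (15.09+3.12)/2 × 6 = 54.63
  [11.5→13.5]: (3.12+1.84)/2 × 2 = 4.96
  Sum = 178.36 µg/mL·h
Tail: C_last/k_e = 1.84/0.263 = 6.996
AUC_0→∞ (sublingual tablet) = 178.36 + 6.996 = 185.356 µg/mL·h
F = (AUC_ev/D_ev)/(AUC_iv/D_iv) = (185.356/25)/(110/10) = 7.41424/11 = 0.6740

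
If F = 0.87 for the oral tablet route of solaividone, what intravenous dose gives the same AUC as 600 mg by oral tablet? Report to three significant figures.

Systemic exposure from an extravascular dose = F × D_ev, so the equivalent IV dose is F × D_ev.
D_iv = F × D_ev = 0.87 × 600 = 522 mg

D_iv = 522 mg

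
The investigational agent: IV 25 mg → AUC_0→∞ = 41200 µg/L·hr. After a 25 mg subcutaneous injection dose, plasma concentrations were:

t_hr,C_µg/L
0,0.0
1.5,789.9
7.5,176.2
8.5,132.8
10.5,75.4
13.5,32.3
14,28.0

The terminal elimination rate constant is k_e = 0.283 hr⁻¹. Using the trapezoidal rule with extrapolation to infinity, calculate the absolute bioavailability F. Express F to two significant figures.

Trapezoidal AUC_0→14 (subcutaneous injection):
  [0→1.5]: (0.0+789.9)/2 × 1.5 = 592.425
  [1.5→7.5]: (789.9+176.2)/2 × 6 = 2898.3
  [7.5→8.5]: (176.2+132.8)/2 × 1 = 154.5
  [8.5→10.5]: (132.8+75.4)/2 × 2 = 208.2
  [10.5→13.5]: (75.4+32.3)/2 × 3 = 161.55
  [13.5→14]: (32.3+28.0)/2 × 0.5 = 15.075
  Sum = 4030.05 µg/L·hr
Tail: C_last/k_e = 28.0/0.283 = 98.940
AUC_0→∞ (subcutaneous injection) = 4030.05 + 98.940 = 4128.99 µg/L·hr
F = (AUC_ev/D_ev)/(AUC_iv/D_iv) = (4128.99/25)/(41200/25) = 165.1596/1648 = 0.1002

F = 0.10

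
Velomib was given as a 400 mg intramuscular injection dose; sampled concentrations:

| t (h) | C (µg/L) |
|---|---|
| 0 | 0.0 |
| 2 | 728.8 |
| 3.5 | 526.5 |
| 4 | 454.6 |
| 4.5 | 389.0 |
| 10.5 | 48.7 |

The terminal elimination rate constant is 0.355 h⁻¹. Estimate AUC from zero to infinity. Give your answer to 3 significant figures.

Trapezoidal AUC_0→10.5:
  [0→2]: (0.0+728.8)/2 × 2 = 728.8
  [2→3.5]: (728.8+526.5)/2 × 1.5 = 941.475
  [3.5→4]: (526.5+454.6)/2 × 0.5 = 245.275
  [4→4.5]: (454.6+389.0)/2 × 0.5 = 210.9
  [4.5→10.5]: (389.0+48.7)/2 × 6 = 1313.1
  Sum = 3439.55 µg/L·h
Extrapolated tail: C_last / k_e = 48.7 / 0.355 = 137.183
AUC_0→∞ = 3439.55 + 137.183 = 3576.733 µg/L·h

AUC = 3580 µg/L·h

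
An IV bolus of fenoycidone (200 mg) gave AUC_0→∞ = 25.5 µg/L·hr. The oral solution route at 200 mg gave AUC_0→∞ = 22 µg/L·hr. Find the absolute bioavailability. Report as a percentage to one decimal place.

F = 86.3%

F = (AUC_ev / D_ev) / (AUC_iv / D_iv)
  = (22/200) / (25.5/200)
  = 0.11 / 0.1275 = 0.8627
  = 86.27%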